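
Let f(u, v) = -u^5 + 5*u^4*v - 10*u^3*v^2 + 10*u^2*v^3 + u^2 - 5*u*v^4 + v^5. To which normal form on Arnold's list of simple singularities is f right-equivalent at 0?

The Hessian of f at 0 has rank 1. Corank 1: A-series; mu = 4 gives A_4.

A_{4}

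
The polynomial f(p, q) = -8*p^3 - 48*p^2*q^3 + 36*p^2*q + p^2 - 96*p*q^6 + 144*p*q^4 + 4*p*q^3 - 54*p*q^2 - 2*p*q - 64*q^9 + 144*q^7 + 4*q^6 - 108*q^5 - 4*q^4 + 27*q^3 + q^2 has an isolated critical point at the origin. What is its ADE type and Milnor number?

The Hessian of f at 0 is [[2, -2], [-2, 2]] with rank 1, so corank 1. A Groebner basis of the Jacobian ideal J(f) in C{p,q} is {q^2, p - q}; counting standard monomials gives mu = 2. Corank 1: A-series; mu = 2 gives A_2.

Type A2, Milnor number mu = 2.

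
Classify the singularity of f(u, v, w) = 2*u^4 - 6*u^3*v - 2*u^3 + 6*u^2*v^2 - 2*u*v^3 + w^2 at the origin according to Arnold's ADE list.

The Hessian of f at 0 is [[0, 0, 0], [0, 0, 0], [0, 0, 2]] with rank 1, so corank 2. A Groebner basis of the Jacobian ideal J(f) in C{u,v,w} is {3*u^2 + v^4 + v^3, u^3, u^2*v - u^2 - v^3/3, -2*u^2 + u*v^2 - 2*v^3/3, w}; counting standard monomials gives mu = 7. Corank 2; j^3 = -2*u^3 is a perfect cube, so E-series; the 4-jet and mu = 7 give E_7.

E_{7}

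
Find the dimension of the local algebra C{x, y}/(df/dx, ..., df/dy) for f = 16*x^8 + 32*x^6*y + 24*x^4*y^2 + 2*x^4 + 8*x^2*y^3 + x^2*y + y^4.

The Hessian of f at 0 has rank 0. Corank 2; j^3 = x^2*y has shape L^2 M (L != M), so D-series; mu = 5 gives D_5.

5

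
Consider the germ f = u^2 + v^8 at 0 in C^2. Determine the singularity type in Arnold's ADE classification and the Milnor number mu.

Type A7, Milnor number mu = 7.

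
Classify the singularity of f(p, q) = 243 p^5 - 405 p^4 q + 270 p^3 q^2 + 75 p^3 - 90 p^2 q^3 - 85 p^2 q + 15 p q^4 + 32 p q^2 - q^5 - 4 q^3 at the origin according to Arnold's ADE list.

D6

The Hessian of f at 0 has rank 0. Corank 2; j^3 = (3*p - q)*(5*p - 2*q)^2 has shape L^2 M (L != M), so D-series; mu = 6 gives D_6.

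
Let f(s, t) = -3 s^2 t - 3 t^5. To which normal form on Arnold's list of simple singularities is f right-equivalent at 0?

The Hessian of f at 0 is [[0, 0], [0, 0]] with rank 0, so corank 2. A Groebner basis of the Jacobian ideal J(f) in C{s,t} is {s^2/5 + t^4, s^3, s*t}; counting standard monomials gives mu = 6. Corank 2; j^3 = -3*s^2*t has shape L^2 M (L != M), so D-series; mu = 6 gives D_6.

D_6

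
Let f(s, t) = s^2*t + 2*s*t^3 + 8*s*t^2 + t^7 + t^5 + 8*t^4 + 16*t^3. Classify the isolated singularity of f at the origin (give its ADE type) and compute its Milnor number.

Type D_8, Milnor number mu = 8.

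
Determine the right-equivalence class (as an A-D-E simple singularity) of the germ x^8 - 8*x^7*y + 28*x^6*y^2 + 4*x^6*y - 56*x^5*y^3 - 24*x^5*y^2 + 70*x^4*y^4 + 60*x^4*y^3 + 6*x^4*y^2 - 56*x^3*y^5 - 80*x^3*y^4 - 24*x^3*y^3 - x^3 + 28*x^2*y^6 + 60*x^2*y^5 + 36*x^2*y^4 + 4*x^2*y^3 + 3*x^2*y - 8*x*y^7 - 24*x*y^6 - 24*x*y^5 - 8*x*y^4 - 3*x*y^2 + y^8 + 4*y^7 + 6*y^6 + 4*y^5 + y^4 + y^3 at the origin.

E6

The Hessian of f at 0 is [[0, 0], [0, 0]] with rank 0, so corank 2. A Groebner basis of the Jacobian ideal J(f) in C{x,y} is {y^3, x^2 - 2*x*y + y^2}; counting standard monomials gives mu = 6. Corank 2; j^3 = -(x - y)^3 is a perfect cube, so E-series; the 4-jet and mu = 6 give E_6.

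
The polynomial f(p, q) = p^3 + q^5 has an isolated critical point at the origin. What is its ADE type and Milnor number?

Type E8, Milnor number mu = 8.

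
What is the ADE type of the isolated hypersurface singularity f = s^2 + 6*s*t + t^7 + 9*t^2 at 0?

The Hessian of f at 0 has rank 1. Corank 1: A-series; mu = 6 gives A_6.

A_6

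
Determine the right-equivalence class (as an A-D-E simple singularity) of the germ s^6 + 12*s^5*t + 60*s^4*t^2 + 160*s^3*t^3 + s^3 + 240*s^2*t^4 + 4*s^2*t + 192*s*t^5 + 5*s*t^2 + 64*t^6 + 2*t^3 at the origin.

D_7

The Hessian of f at 0 is [[0, 0], [0, 0]] with rank 0, so corank 2. A Groebner basis of the Jacobian ideal J(f) in C{s,t} is {-s*t/6 + t^5 - t^2/6, s*t^2 + t^3, s^2 + 3*s*t + 2*t^2}; counting standard monomials gives mu = 7. Corank 2; j^3 = (s + t)^2*(s + 2*t) has shape L^2 M (L != M), so D-series; mu = 7 gives D_7.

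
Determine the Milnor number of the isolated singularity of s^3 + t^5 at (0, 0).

8

The Hessian of f at 0 is [[0, 0], [0, 0]] with rank 0, so corank 2. A Groebner basis of the Jacobian ideal J(f) in C{s,t} is {t^4, s^2}; counting standard monomials gives mu = 8. Corank 2; j^3 = s^3 is a perfect cube, so E-series; the 5-jet and mu = 8 give E_8.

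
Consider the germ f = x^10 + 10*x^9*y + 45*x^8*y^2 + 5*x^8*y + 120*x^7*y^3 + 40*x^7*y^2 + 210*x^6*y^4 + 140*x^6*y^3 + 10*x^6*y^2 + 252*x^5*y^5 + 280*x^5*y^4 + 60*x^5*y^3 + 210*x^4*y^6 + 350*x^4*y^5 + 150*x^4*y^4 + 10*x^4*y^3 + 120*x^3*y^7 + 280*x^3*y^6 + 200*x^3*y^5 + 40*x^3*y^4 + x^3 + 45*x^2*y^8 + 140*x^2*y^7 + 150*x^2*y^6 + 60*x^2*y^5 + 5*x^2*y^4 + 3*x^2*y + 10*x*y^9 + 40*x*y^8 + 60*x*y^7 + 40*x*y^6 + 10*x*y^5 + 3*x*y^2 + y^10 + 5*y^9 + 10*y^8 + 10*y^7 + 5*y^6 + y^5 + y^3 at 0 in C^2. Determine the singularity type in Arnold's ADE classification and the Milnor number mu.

The Hessian of f at 0 is [[0, 0], [0, 0]] with rank 0, so corank 2. A Groebner basis of the Jacobian ideal J(f) in C{x,y} is {y^4, x^2 + 2*x*y + y^2}; counting standard monomials gives mu = 8. Corank 2; j^3 = (x + y)^3 is a perfect cube, so E-series; the 5-jet and mu = 8 give E_8.

Type E8, Milnor number mu = 8.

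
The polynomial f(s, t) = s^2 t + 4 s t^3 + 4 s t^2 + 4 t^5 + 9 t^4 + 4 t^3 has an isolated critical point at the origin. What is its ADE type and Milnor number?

Type D5, Milnor number mu = 5.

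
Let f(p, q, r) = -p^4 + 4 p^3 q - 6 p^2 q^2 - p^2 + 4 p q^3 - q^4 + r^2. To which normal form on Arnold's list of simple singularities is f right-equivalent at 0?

A_3

The Hessian of f at 0 is [[-2, 0, 0], [0, 0, 0], [0, 0, 2]] with rank 2, so corank 1. A Groebner basis of the Jacobian ideal J(f) in C{p,q,r} is {q^3, p, r}; counting standard monomials gives mu = 3. Corank 1: A-series; mu = 3 gives A_3.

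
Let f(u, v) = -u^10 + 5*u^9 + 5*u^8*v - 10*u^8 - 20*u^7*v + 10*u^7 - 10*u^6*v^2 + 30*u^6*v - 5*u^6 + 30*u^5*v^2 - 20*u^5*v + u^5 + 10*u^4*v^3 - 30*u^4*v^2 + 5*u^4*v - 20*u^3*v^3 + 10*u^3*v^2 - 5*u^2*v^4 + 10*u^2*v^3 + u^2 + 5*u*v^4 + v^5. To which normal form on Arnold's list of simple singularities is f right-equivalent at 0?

A4

The Hessian of f at 0 has rank 1. Corank 1: A-series; mu = 4 gives A_4.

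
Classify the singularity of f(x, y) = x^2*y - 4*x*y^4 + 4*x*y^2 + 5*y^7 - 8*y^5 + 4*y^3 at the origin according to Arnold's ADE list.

D_8

The Hessian of f at 0 is [[0, 0], [0, 0]] with rank 0, so corank 2. A Groebner basis of the Jacobian ideal J(f) in C{x,y} is {2*x^2/3 + x*y^3 + 11*x*y/3 + 14*y^2/3, -x*y/2 + y^4 - y^2, x^3 - 12*x*y^2 - 16*y^3, x^2*y + 4*x*y^2 + 4*y^3}; counting standard monomials gives mu = 8. Corank 2; j^3 = y*(x + 2*y)^2 has shape L^2 M (L != M), so D-series; mu = 8 gives D_8.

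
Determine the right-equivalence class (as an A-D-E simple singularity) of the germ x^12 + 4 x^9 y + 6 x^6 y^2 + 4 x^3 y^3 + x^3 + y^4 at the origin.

The Hessian of f at 0 has rank 0. Corank 2; j^3 = x^3 is a perfect cube, so E-series; the 4-jet and mu = 6 give E_6.

E6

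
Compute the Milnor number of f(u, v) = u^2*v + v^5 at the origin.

6

The Hessian of f at 0 has rank 0. Corank 2; j^3 = u^2*v has shape L^2 M (L != M), so D-series; mu = 6 gives D_6.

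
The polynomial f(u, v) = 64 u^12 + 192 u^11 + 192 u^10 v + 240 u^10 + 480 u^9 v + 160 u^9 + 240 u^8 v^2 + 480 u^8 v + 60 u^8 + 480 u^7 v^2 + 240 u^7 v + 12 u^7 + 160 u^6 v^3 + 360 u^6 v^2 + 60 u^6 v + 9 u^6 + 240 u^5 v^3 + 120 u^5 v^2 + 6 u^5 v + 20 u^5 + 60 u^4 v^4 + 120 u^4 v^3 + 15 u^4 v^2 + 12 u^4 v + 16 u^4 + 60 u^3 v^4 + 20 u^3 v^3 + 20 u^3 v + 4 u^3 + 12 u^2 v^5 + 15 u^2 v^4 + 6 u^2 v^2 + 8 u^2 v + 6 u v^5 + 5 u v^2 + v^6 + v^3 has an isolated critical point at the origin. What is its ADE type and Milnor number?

The Hessian of f at 0 has rank 0. Corank 2; j^3 = (u + v)*(2*u + v)^2 has shape L^2 M (L != M), so D-series; mu = 7 gives D_7.

Type D7, Milnor number mu = 7.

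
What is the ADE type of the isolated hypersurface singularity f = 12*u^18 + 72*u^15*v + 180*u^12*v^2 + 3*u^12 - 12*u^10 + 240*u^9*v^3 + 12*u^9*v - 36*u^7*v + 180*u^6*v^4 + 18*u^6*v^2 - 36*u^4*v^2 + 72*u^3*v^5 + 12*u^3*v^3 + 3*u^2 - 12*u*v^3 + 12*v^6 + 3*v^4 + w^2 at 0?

A_3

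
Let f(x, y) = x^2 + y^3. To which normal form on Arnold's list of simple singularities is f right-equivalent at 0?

The Hessian of f at 0 has rank 1. Corank 1: A-series; mu = 2 gives A_2.

A2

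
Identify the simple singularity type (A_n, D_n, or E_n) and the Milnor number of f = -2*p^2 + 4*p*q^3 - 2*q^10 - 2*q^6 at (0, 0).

The Hessian of f at 0 has rank 1. Corank 1: A-series; mu = 9 gives A_9.

Type A9, Milnor number mu = 9.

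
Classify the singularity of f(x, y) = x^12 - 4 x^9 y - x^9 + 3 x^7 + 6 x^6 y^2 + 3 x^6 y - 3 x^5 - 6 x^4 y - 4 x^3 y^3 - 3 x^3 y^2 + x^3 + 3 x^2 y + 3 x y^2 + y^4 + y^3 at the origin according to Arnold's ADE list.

The Hessian of f at 0 has rank 0. Corank 2; j^3 = (x + y)^3 is a perfect cube, so E-series; the 4-jet and mu = 6 give E_6.

E6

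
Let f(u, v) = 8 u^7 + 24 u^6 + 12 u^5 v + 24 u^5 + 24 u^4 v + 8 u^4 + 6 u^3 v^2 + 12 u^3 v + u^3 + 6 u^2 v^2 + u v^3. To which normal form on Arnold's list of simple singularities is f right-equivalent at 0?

The Hessian of f at 0 has rank 0. Corank 2; j^3 = u^3 is a perfect cube, so E-series; the 4-jet and mu = 7 give E_7.

E7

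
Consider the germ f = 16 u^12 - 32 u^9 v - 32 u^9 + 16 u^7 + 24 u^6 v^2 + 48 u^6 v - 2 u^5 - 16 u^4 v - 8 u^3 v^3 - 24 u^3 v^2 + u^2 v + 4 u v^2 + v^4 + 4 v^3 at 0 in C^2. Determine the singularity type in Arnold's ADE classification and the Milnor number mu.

Type D5, Milnor number mu = 5.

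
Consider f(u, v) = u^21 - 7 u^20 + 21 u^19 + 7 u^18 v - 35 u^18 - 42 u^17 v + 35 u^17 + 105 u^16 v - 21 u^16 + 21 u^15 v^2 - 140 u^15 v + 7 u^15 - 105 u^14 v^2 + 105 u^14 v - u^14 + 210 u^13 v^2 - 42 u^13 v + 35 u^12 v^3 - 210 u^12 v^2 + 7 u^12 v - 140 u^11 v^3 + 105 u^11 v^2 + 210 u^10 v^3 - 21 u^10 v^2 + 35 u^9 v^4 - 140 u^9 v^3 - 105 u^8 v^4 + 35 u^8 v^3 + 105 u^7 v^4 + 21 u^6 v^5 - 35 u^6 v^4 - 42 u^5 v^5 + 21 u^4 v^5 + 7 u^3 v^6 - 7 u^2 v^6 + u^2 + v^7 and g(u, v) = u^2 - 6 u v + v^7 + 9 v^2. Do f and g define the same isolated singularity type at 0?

The Hessian of f at 0 has rank 1. Corank 1: A-series; mu = 6 gives A_6. The Hessian of g at 0 has rank 1. Corank 1: A-series; mu = 6 gives A_6. Both have type A_6, hence right-equivalent.

Yes.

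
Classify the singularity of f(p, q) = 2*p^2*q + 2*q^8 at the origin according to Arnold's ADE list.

D_9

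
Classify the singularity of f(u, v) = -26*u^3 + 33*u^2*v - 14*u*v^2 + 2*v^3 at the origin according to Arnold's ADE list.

D_4

The Hessian of f at 0 is [[0, 0], [0, 0]] with rank 0, so corank 2. A Groebner basis of the Jacobian ideal J(f) in C{u,v} is {v^3, u^2 - 2*v^2/3, u*v - v^2}; counting standard monomials gives mu = 4. Corank 2; j^3 = -(2*u - v)*(13*u^2 - 10*u*v + 2*v^2) splits into three distinct lines over C (the quadratic factor has nonzero discriminant), so D_4.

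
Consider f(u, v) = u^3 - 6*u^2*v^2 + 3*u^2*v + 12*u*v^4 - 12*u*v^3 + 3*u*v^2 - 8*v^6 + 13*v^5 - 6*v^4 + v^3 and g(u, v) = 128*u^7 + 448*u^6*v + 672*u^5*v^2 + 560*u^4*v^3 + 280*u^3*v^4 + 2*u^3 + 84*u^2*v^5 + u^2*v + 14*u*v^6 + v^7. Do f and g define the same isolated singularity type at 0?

No.

The Hessian of f at 0 is [[0, 0], [0, 0]] with rank 0, so corank 2. A Groebner basis of the Jacobian ideal J(f) in C{u,v} is {v^4, u^3 + 3*u^2*v + 3*u^2/4 + 3*u*v/2 - 2*v^3 + 3*v^2/4, -u^2/4 + u*v^2 - u*v/2 + v^3 - v^2/4}; counting standard monomials gives mu = 8. Corank 2; j^3 = (u + v)^3 is a perfect cube, so E-series; the 5-jet and mu = 8 give E_8. The Hessian of g at 0 is [[0, 0], [0, 0]] with rank 0, so corank 2. A Groebner basis of the Jacobian ideal J(g) in C{u,v} is {-u*v/14 + v^6, u*v^2, u^2 + u*v/2}; counting standard monomials gives mu = 8. Corank 2; j^3 = u^2*(2*u + v) has shape L^2 M (L != M), so D-series; mu = 8 gives D_8. f is E_8 but g is D_8, hence not right-equivalent.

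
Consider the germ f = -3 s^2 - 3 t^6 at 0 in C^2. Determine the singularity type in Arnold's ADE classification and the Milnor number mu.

Type A5, Milnor number mu = 5.

The Hessian of f at 0 is [[-6, 0], [0, 0]] with rank 1, so corank 1. A Groebner basis of the Jacobian ideal J(f) in C{s,t} is {t^5, s}; counting standard monomials gives mu = 5. Corank 1: A-series; mu = 5 gives A_5.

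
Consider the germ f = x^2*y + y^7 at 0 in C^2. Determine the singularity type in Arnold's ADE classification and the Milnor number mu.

The Hessian of f at 0 is [[0, 0], [0, 0]] with rank 0, so corank 2. A Groebner basis of the Jacobian ideal J(f) in C{x,y} is {x^2/7 + y^6, x^3, x*y}; counting standard monomials gives mu = 8. Corank 2; j^3 = x^2*y has shape L^2 M (L != M), so D-series; mu = 8 gives D_8.

Type D_{8}, Milnor number mu = 8.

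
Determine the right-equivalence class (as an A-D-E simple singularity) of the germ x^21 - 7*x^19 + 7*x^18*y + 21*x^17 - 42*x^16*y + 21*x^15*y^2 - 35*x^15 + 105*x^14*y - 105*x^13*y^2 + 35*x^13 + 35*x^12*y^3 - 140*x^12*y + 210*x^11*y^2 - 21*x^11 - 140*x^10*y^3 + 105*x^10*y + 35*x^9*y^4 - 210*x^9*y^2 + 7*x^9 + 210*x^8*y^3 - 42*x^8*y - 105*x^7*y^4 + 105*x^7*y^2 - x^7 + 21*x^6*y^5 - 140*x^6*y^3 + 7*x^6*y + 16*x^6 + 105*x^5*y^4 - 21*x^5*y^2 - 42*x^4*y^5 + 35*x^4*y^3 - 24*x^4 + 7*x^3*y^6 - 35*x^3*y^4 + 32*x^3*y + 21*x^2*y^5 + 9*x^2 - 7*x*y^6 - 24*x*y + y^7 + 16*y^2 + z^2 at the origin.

The Hessian of f at 0 has rank 2. Corank 1: A-series; mu = 6 gives A_6.

A6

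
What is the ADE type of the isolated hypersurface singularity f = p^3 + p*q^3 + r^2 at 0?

E_7

The Hessian of f at 0 is [[0, 0, 0], [0, 0, 0], [0, 0, 2]] with rank 1, so corank 2. A Groebner basis of the Jacobian ideal J(f) in C{p,q,r} is {p^3, p*q^2, 3*p^2 + q^3, r}; counting standard monomials gives mu = 7. Corank 2; j^3 = p^3 is a perfect cube, so E-series; the 4-jet and mu = 7 give E_7.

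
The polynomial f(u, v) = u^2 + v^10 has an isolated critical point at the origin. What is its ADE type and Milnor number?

The Hessian of f at 0 has rank 1. Corank 1: A-series; mu = 9 gives A_9.

Type A9, Milnor number mu = 9.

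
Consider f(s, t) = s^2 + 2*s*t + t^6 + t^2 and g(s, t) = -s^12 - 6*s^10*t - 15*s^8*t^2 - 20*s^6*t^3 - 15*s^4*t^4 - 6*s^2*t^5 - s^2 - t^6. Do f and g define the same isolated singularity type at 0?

Yes.

The Hessian of f at 0 is [[2, 2], [2, 2]] with rank 1, so corank 1. A Groebner basis of the Jacobian ideal J(f) in C{s,t} is {t^5, s + t}; counting standard monomials gives mu = 5. Corank 1: A-series; mu = 5 gives A_5. The Hessian of g at 0 is [[-2, 0], [0, 0]] with rank 1, so corank 1. A Groebner basis of the Jacobian ideal J(g) in C{s,t} is {t^5, s}; counting standard monomials gives mu = 5. Corank 1: A-series; mu = 5 gives A_5. Both have type A_5, hence right-equivalent.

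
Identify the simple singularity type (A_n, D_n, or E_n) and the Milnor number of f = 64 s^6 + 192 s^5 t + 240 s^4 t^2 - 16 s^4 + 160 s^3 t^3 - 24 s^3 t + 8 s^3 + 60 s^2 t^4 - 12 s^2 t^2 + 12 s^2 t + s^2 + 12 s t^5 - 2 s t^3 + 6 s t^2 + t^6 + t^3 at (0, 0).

Type A_{2}, Milnor number mu = 2.

The Hessian of f at 0 has rank 1. Corank 1: A-series; mu = 2 gives A_2.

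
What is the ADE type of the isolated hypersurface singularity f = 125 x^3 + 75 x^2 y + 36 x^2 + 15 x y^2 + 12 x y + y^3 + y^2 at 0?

A_{2}

The Hessian of f at 0 is [[72, 12], [12, 2]] with rank 1, so corank 1. A Groebner basis of the Jacobian ideal J(f) in C{x,y} is {y^2, x + y/6}; counting standard monomials gives mu = 2. Corank 1: A-series; mu = 2 gives A_2.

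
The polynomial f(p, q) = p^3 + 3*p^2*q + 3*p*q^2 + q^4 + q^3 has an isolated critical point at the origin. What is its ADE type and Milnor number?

Type E6, Milnor number mu = 6.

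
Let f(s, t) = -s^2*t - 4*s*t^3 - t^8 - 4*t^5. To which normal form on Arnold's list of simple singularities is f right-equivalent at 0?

The Hessian of f at 0 has rank 0. Corank 2; j^3 = -s^2*t has shape L^2 M (L != M), so D-series; mu = 9 gives D_9.

D9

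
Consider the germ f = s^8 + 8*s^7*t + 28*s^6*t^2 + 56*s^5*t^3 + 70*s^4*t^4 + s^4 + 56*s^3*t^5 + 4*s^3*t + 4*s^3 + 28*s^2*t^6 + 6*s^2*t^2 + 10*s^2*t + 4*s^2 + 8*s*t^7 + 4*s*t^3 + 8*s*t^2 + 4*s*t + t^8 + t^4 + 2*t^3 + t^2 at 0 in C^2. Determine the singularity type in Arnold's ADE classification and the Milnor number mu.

Type A_7, Milnor number mu = 7.

The Hessian of f at 0 has rank 1. Corank 1: A-series; mu = 7 gives A_7.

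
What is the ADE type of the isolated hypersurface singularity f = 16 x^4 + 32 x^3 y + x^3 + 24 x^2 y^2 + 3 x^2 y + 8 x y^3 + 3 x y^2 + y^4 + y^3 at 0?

The Hessian of f at 0 has rank 0. Corank 2; j^3 = (x + y)^3 is a perfect cube, so E-series; the 4-jet and mu = 6 give E_6.

E_{6}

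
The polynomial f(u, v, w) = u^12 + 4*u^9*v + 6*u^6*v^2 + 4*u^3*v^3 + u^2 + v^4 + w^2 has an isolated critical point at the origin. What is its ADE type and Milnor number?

Type A_{3}, Milnor number mu = 3.

The Hessian of f at 0 is [[2, 0, 0], [0, 0, 0], [0, 0, 2]] with rank 2, so corank 1. A Groebner basis of the Jacobian ideal J(f) in C{u,v,w} is {v^3, u, w}; counting standard monomials gives mu = 3. Corank 1: A-series; mu = 3 gives A_3.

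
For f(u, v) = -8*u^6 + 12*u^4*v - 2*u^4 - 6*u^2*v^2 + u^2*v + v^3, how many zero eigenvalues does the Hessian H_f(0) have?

2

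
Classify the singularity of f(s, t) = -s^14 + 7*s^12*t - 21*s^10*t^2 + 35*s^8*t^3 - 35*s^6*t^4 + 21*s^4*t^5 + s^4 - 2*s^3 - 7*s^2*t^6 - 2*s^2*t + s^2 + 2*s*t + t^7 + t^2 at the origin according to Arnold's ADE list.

The Hessian of f at 0 has rank 1. Corank 1: A-series; mu = 6 gives A_6.

A_6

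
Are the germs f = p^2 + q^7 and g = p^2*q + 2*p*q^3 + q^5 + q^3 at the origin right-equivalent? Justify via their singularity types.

No.

The Hessian of f at 0 has rank 1. Corank 1: A-series; mu = 6 gives A_6. The Hessian of g at 0 has rank 0. Corank 2; j^3 = q*(p^2 + q^2) splits into three distinct lines over C (the quadratic factor has nonzero discriminant), so D_4. f is A_6 but g is D_4, hence not right-equivalent.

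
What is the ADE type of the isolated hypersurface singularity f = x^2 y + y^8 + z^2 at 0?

D_{9}

The Hessian of f at 0 is [[0, 0, 0], [0, 0, 0], [0, 0, 2]] with rank 1, so corank 2. A Groebner basis of the Jacobian ideal J(f) in C{x,y,z} is {x^2/8 + y^7, x^3, x*y, z}; counting standard monomials gives mu = 9. Corank 2; j^3 = x^2*y has shape L^2 M (L != M), so D-series; mu = 9 gives D_9.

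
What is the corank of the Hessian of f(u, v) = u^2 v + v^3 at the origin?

2

Hessian at 0 has rank 0.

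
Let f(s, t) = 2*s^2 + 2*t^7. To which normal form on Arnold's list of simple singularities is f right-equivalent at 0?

The Hessian of f at 0 has rank 1. Corank 1: A-series; mu = 6 gives A_6.

A_{6}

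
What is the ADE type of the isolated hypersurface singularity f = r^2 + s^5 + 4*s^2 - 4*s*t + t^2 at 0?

A_4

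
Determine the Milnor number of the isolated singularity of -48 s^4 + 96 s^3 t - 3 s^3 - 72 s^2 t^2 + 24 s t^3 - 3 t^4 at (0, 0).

The Hessian of f at 0 is [[0, 0], [0, 0]] with rank 0, so corank 2. A Groebner basis of the Jacobian ideal J(f) in C{s,t} is {t^4, s*t^2 - t^3/6, s^2}; counting standard monomials gives mu = 6. Corank 2; j^3 = -3*s^3 is a perfect cube, so E-series; the 4-jet and mu = 6 give E_6.

6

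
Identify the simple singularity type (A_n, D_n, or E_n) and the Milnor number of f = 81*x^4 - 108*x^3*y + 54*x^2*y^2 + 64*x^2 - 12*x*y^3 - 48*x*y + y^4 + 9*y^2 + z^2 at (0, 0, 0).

Type A_{3}, Milnor number mu = 3.

The Hessian of f at 0 is [[128, -48, 0], [-48, 18, 0], [0, 0, 2]] with rank 2, so corank 1. A Groebner basis of the Jacobian ideal J(f) in C{x,y,z} is {y^3, x - 3*y/8, z}; counting standard monomials gives mu = 3. Corank 1: A-series; mu = 3 gives A_3.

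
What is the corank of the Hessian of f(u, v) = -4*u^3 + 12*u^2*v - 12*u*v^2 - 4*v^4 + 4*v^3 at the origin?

2

Hessian at 0 has rank 0.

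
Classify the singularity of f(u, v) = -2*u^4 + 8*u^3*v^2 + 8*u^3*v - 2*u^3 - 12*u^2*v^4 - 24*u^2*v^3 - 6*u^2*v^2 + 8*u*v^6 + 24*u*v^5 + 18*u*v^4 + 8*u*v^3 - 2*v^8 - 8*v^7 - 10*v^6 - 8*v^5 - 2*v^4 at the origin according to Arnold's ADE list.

E_6

The Hessian of f at 0 has rank 0. Corank 2; j^3 = -2*u^3 is a perfect cube, so E-series; the 4-jet and mu = 6 give E_6.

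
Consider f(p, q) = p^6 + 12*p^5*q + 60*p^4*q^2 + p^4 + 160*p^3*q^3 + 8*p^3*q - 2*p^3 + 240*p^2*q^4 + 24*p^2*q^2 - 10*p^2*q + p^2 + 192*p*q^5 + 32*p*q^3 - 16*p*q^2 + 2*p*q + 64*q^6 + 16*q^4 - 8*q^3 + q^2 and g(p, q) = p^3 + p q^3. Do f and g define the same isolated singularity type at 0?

No.

The Hessian of f at 0 has rank 1. Corank 1: A-series; mu = 5 gives A_5. The Hessian of g at 0 has rank 0. Corank 2; j^3 = p^3 is a perfect cube, so E-series; the 4-jet and mu = 7 give E_7. f is A_5 but g is E_7, hence not right-equivalent.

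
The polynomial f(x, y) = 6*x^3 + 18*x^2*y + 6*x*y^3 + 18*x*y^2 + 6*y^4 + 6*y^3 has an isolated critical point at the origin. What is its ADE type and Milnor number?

Type E_7, Milnor number mu = 7.

The Hessian of f at 0 is [[0, 0], [0, 0]] with rank 0, so corank 2. A Groebner basis of the Jacobian ideal J(f) in C{x,y} is {x^3 + 3*x^2*y + 6*x^2 + 12*x*y + 6*y^2, -3*x^2 + x*y^2 - 6*x*y - 3*y^2, 3*x^2 + 6*x*y + y^3 + 3*y^2}; counting standard monomials gives mu = 7. Corank 2; j^3 = 6*(x + y)^3 is a perfect cube, so E-series; the 4-jet and mu = 7 give E_7.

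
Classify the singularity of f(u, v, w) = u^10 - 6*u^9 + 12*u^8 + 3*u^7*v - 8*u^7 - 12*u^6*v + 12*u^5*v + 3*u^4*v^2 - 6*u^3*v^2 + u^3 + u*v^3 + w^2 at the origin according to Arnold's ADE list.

E_7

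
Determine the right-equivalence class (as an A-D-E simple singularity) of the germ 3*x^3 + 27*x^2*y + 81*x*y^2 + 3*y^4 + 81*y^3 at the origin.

E_{6}

The Hessian of f at 0 has rank 0. Corank 2; j^3 = 3*(x + 3*y)^3 is a perfect cube, so E-series; the 4-jet and mu = 6 give E_6.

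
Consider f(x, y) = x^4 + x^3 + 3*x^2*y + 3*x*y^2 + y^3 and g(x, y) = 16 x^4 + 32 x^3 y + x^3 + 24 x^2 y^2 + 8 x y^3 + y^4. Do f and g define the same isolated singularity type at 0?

The Hessian of f at 0 is [[0, 0], [0, 0]] with rank 0, so corank 2. A Groebner basis of the Jacobian ideal J(f) in C{x,y} is {y^4, x*y^2 + 2*y^3/3, x^2 + 2*x*y + y^2}; counting standard monomials gives mu = 6. Corank 2; j^3 = (x + y)^3 is a perfect cube, so E-series; the 4-jet and mu = 6 give E_6. The Hessian of g at 0 is [[0, 0], [0, 0]] with rank 0, so corank 2. A Groebner basis of the Jacobian ideal J(g) in C{x,y} is {y^4, x*y^2 + y^3/6, x^2}; counting standard monomials gives mu = 6. Corank 2; j^3 = x^3 is a perfect cube, so E-series; the 4-jet and mu = 6 give E_6. Both have type E_6, hence right-equivalent.

Yes.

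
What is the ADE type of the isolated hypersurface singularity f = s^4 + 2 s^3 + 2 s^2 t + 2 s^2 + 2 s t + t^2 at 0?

The Hessian of f at 0 has rank 2. Corank 0: nondegenerate Morse point, so A_1.

A_{1}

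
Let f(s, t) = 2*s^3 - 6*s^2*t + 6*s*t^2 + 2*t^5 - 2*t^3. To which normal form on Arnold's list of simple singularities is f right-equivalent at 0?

E_8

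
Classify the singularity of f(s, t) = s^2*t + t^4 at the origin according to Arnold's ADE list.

D_{5}

The Hessian of f at 0 has rank 0. Corank 2; j^3 = s^2*t has shape L^2 M (L != M), so D-series; mu = 5 gives D_5.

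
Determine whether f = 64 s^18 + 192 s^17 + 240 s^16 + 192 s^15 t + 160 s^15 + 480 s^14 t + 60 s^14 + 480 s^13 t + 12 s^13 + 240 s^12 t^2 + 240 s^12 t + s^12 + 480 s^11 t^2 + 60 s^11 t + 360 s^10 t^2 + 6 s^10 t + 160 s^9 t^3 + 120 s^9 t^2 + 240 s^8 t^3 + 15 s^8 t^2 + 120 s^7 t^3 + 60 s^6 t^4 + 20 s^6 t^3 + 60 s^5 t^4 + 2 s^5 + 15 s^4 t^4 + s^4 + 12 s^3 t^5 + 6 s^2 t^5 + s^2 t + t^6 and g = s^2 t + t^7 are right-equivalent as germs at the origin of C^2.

No.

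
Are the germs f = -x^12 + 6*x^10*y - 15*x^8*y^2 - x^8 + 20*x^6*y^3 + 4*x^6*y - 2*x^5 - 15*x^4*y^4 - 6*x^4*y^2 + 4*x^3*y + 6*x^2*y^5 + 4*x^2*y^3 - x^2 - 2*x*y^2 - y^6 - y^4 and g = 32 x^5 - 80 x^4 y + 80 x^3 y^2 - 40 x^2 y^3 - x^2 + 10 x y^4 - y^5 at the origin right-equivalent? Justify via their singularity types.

No.

The Hessian of f at 0 has rank 1. Corank 1: A-series; mu = 5 gives A_5. The Hessian of g at 0 has rank 1. Corank 1: A-series; mu = 4 gives A_4. f is A_5 but g is A_4, hence not right-equivalent.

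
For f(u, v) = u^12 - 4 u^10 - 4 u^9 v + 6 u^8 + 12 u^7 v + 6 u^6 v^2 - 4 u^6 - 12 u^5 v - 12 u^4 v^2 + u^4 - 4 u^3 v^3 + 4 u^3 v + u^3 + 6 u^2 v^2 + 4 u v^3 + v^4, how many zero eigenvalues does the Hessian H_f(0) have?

Hessian at 0 has rank 0.

2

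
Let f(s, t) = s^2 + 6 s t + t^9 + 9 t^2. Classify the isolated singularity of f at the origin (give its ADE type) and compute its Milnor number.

The Hessian of f at 0 is [[2, 6], [6, 18]] with rank 1, so corank 1. A Groebner basis of the Jacobian ideal J(f) in C{s,t} is {t^8, s + 3*t}; counting standard monomials gives mu = 8. Corank 1: A-series; mu = 8 gives A_8.

Type A_8, Milnor number mu = 8.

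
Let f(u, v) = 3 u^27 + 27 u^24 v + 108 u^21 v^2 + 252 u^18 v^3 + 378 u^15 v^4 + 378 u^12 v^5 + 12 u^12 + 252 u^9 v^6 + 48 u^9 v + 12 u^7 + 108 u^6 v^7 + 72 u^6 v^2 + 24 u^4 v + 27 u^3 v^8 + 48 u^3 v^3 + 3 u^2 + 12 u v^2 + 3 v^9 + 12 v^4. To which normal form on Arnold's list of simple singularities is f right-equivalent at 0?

A_8

The Hessian of f at 0 has rank 1. Corank 1: A-series; mu = 8 gives A_8.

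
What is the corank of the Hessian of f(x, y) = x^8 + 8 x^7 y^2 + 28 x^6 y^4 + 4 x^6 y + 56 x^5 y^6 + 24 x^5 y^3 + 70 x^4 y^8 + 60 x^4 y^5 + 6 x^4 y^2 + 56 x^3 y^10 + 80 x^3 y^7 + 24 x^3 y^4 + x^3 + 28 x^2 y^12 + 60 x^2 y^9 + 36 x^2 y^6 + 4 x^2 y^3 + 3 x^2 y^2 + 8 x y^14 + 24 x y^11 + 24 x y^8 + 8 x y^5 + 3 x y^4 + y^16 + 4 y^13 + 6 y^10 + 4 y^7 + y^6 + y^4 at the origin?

2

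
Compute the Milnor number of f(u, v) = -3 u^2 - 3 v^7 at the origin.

6

The Hessian of f at 0 is [[-6, 0], [0, 0]] with rank 1, so corank 1. A Groebner basis of the Jacobian ideal J(f) in C{u,v} is {v^6, u}; counting standard monomials gives mu = 6. Corank 1: A-series; mu = 6 gives A_6.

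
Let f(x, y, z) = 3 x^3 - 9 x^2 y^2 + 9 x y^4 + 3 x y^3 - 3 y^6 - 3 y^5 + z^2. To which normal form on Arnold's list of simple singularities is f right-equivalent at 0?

E_7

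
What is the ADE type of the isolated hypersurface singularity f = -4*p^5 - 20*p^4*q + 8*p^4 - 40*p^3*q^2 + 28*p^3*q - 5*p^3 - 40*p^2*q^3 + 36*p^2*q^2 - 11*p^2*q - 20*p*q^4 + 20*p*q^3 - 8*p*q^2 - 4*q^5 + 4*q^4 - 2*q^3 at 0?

D4

The Hessian of f at 0 is [[0, 0], [0, 0]] with rank 0, so corank 2. A Groebner basis of the Jacobian ideal J(f) in C{p,q} is {q^3, p^2 + 2*q^2, p*q - q^2}; counting standard monomials gives mu = 4. Corank 2; j^3 = -(p + q)*(5*p^2 + 6*p*q + 2*q^2) splits into three distinct lines over C (the quadratic factor has nonzero discriminant), so D_4.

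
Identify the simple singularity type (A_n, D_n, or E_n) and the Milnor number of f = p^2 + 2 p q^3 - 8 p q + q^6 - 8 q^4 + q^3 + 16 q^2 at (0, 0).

The Hessian of f at 0 is [[2, -8], [-8, 32]] with rank 1, so corank 1. A Groebner basis of the Jacobian ideal J(f) in C{p,q} is {q^2, p - 4*q}; counting standard monomials gives mu = 2. Corank 1: A-series; mu = 2 gives A_2.

Type A2, Milnor number mu = 2.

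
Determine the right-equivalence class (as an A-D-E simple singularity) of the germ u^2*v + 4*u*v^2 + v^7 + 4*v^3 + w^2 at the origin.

D_8

The Hessian of f at 0 has rank 1. Corank 2; j^3 = v*(u + 2*v)^2 has shape L^2 M (L != M), so D-series; mu = 8 gives D_8.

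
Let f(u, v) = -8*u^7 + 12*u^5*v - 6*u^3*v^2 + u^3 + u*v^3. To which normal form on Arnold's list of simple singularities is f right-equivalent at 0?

E_{7}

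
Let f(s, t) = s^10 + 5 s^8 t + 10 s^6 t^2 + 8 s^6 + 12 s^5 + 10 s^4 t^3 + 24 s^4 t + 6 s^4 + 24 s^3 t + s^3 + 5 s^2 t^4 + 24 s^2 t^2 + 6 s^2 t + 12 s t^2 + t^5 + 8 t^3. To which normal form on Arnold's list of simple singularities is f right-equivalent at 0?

E8

The Hessian of f at 0 is [[0, 0], [0, 0]] with rank 0, so corank 2. A Groebner basis of the Jacobian ideal J(f) in C{s,t} is {s^2/128 + s*t^3 + s*t^2/8 + s*t/32 + t^3/4 + t^2/32, t^4, s^3 + 3*s^2/4 + 3*s*t + 8*t^3 + 3*t^2, s^2*t - s^2/8 + 2*s*t^2 - s*t/2 - t^2/2}; counting standard monomials gives mu = 8. Corank 2; j^3 = (s + 2*t)^3 is a perfect cube, so E-series; the 5-jet and mu = 8 give E_8.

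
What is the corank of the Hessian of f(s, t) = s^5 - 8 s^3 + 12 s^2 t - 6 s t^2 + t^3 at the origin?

Hessian at 0 has rank 0.

2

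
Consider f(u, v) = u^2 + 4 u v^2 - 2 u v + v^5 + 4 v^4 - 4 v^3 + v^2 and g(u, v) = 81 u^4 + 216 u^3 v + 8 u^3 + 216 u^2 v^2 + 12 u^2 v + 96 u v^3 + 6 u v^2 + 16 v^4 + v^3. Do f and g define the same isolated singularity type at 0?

No.

The Hessian of f at 0 has rank 1. Corank 1: A-series; mu = 4 gives A_4. The Hessian of g at 0 has rank 0. Corank 2; j^3 = (2*u + v)^3 is a perfect cube, so E-series; the 4-jet and mu = 6 give E_6. f is A_4 but g is E_6, hence not right-equivalent.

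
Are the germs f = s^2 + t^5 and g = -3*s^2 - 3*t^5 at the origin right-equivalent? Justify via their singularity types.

Yes.

The Hessian of f at 0 has rank 1. Corank 1: A-series; mu = 4 gives A_4. The Hessian of g at 0 has rank 1. Corank 1: A-series; mu = 4 gives A_4. Both have type A_4, hence right-equivalent.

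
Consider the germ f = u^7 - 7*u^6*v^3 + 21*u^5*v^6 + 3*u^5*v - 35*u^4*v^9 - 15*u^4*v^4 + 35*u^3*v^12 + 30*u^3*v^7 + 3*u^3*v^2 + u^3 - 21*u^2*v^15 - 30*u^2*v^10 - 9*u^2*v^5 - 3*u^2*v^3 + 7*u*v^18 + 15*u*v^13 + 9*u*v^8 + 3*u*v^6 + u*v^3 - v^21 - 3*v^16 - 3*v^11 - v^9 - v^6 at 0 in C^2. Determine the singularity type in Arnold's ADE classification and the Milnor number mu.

Type E_{7}, Milnor number mu = 7.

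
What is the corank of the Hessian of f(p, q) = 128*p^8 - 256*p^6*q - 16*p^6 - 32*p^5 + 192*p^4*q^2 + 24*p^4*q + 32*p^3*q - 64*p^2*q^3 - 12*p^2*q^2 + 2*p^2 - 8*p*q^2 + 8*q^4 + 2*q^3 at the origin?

Hessian at 0 has rank 1.

1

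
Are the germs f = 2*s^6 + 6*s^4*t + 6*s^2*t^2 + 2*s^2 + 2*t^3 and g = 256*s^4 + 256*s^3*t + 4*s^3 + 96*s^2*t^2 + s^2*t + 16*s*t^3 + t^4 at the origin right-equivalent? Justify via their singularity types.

No.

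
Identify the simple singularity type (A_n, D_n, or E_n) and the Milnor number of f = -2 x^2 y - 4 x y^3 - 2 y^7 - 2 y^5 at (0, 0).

Type D_8, Milnor number mu = 8.

The Hessian of f at 0 has rank 0. Corank 2; j^3 = -2*x^2*y has shape L^2 M (L != M), so D-series; mu = 8 gives D_8.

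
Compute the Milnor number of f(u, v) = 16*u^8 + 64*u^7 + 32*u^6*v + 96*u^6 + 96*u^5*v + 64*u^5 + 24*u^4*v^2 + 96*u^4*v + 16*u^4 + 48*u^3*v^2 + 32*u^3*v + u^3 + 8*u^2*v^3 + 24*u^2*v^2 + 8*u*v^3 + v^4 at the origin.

6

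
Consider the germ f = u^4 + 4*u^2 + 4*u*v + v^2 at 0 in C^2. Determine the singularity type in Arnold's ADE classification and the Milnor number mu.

The Hessian of f at 0 is [[8, 4], [4, 2]] with rank 1, so corank 1. A Groebner basis of the Jacobian ideal J(f) in C{u,v} is {v^3, u + v/2}; counting standard monomials gives mu = 3. Corank 1: A-series; mu = 3 gives A_3.

Type A_{3}, Milnor number mu = 3.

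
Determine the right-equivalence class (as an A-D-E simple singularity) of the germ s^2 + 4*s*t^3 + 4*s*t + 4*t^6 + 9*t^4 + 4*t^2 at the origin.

A3

The Hessian of f at 0 has rank 1. Corank 1: A-series; mu = 3 gives A_3.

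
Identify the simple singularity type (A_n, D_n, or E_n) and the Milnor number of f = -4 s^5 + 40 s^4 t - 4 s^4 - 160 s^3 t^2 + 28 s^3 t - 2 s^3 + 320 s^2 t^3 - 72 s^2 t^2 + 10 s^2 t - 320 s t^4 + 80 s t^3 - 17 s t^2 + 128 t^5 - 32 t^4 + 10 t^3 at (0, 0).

Type D4, Milnor number mu = 4.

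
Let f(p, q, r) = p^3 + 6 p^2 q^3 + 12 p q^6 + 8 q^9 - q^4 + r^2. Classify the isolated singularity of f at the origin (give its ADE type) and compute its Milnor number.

The Hessian of f at 0 has rank 1. Corank 2; j^3 = p^3 is a perfect cube, so E-series; the 4-jet and mu = 6 give E_6.

Type E_6, Milnor number mu = 6.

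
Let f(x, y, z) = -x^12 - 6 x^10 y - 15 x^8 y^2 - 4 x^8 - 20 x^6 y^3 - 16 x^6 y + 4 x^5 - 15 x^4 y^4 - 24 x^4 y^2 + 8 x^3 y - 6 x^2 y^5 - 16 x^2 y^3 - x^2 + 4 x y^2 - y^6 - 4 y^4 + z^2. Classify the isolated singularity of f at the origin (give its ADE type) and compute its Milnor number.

Type A_{5}, Milnor number mu = 5.

The Hessian of f at 0 has rank 2. Corank 1: A-series; mu = 5 gives A_5.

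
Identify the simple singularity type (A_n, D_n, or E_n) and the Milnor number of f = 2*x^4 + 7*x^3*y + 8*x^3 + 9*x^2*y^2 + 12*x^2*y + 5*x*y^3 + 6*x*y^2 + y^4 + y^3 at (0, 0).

Type E7, Milnor number mu = 7.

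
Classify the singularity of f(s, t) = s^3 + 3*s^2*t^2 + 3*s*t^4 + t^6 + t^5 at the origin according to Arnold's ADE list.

E8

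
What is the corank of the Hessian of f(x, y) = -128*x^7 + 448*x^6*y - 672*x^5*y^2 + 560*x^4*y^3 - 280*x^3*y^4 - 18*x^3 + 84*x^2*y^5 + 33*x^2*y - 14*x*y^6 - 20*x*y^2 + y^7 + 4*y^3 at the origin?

2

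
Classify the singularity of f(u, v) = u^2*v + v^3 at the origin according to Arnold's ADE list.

The Hessian of f at 0 is [[0, 0], [0, 0]] with rank 0, so corank 2. A Groebner basis of the Jacobian ideal J(f) in C{u,v} is {v^3, u^2 + 3*v^2, u*v}; counting standard monomials gives mu = 4. Corank 2; j^3 = v*(u^2 + v^2) splits into three distinct lines over C (the quadratic factor has nonzero discriminant), so D_4.

D_{4}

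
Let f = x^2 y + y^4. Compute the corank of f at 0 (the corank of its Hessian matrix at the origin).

2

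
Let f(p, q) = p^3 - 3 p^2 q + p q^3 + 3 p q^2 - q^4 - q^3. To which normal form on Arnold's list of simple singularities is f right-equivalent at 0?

The Hessian of f at 0 has rank 0. Corank 2; j^3 = (p - q)^3 is a perfect cube, so E-series; the 4-jet and mu = 7 give E_7.

E7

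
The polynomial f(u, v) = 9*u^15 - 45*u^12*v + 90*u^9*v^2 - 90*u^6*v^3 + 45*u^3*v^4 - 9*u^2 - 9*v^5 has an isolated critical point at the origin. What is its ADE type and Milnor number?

Type A_4, Milnor number mu = 4.

The Hessian of f at 0 has rank 1. Corank 1: A-series; mu = 4 gives A_4.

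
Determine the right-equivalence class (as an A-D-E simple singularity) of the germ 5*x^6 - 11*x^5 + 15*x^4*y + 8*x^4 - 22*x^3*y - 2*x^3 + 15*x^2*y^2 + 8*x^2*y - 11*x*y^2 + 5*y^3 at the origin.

The Hessian of f at 0 has rank 0. Corank 2; j^3 = -(x - y)*(2*x^2 - 6*x*y + 5*y^2) splits into three distinct lines over C (the quadratic factor has nonzero discriminant), so D_4.

D_{4}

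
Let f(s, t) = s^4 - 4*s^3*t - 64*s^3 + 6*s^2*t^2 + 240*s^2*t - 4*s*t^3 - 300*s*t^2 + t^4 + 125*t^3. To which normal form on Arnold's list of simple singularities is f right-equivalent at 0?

E6

The Hessian of f at 0 has rank 0. Corank 2; j^3 = -(4*s - 5*t)^3 is a perfect cube, so E-series; the 4-jet and mu = 6 give E_6.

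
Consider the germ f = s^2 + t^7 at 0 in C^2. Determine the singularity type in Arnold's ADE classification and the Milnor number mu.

Type A6, Milnor number mu = 6.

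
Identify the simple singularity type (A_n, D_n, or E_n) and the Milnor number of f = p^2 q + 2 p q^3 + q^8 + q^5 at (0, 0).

The Hessian of f at 0 has rank 0. Corank 2; j^3 = p^2*q has shape L^2 M (L != M), so D-series; mu = 9 gives D_9.

Type D_9, Milnor number mu = 9.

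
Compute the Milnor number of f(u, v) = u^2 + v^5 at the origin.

4

The Hessian of f at 0 has rank 1. Corank 1: A-series; mu = 4 gives A_4.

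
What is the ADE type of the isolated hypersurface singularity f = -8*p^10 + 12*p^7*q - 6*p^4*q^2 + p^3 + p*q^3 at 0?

E_{7}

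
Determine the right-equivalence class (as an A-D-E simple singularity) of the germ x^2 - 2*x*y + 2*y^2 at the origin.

The Hessian of f at 0 has rank 2. Corank 0: nondegenerate Morse point, so A_1.

A1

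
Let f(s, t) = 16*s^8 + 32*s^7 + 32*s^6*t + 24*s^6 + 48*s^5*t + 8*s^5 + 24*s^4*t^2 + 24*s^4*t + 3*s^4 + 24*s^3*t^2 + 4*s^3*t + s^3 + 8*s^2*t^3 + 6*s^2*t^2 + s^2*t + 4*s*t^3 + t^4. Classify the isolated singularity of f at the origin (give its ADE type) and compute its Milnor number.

Type D_5, Milnor number mu = 5.

The Hessian of f at 0 has rank 0. Corank 2; j^3 = s^2*(s + t) has shape L^2 M (L != M), so D-series; mu = 5 gives D_5.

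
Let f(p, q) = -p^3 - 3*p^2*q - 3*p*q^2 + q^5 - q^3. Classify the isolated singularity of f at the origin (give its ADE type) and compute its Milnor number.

Type E_8, Milnor number mu = 8.

The Hessian of f at 0 is [[0, 0], [0, 0]] with rank 0, so corank 2. A Groebner basis of the Jacobian ideal J(f) in C{p,q} is {q^4, p^2 + 2*p*q + q^2}; counting standard monomials gives mu = 8. Corank 2; j^3 = -(p + q)^3 is a perfect cube, so E-series; the 5-jet and mu = 8 give E_8.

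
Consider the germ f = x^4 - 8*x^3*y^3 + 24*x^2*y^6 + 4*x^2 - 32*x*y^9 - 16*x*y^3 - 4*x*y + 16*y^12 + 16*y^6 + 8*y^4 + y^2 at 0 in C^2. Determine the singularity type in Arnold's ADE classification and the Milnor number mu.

The Hessian of f at 0 has rank 1. Corank 1: A-series; mu = 3 gives A_3.

Type A_{3}, Milnor number mu = 3.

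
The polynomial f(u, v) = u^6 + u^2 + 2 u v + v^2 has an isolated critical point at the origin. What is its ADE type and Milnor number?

Type A_5, Milnor number mu = 5.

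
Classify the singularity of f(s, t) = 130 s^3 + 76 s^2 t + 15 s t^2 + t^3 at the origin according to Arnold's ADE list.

D4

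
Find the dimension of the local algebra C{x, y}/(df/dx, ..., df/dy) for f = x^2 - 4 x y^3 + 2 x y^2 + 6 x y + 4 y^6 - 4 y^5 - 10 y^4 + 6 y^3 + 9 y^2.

3

The Hessian of f at 0 is [[2, 6], [6, 18]] with rank 1, so corank 1. A Groebner basis of the Jacobian ideal J(f) in C{x,y} is {x^2 + 9*x + 27*y, x*y - 3*x - 9*y, x + y^2 + 3*y}; counting standard monomials gives mu = 3. Corank 1: A-series; mu = 3 gives A_3.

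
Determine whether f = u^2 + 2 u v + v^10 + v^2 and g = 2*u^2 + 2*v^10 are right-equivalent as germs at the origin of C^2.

The Hessian of f at 0 has rank 1. Corank 1: A-series; mu = 9 gives A_9. The Hessian of g at 0 has rank 1. Corank 1: A-series; mu = 9 gives A_9. Both have type A_9, hence right-equivalent.

Yes.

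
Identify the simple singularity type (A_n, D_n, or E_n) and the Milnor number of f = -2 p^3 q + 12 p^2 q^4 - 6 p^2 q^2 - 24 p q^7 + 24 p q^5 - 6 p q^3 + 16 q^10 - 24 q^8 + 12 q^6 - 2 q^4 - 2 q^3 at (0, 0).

The Hessian of f at 0 has rank 0. Corank 2; j^3 = -2*q^3 is a perfect cube, so E-series; the 4-jet and mu = 7 give E_7.

Type E7, Milnor number mu = 7.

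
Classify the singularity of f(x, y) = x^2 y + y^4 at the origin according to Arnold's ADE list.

D_5

The Hessian of f at 0 has rank 0. Corank 2; j^3 = x^2*y has shape L^2 M (L != M), so D-series; mu = 5 gives D_5.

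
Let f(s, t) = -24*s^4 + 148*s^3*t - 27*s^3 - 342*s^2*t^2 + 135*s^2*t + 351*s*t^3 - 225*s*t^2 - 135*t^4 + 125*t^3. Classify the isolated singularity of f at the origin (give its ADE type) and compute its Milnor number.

Type E7, Milnor number mu = 7.

The Hessian of f at 0 has rank 0. Corank 2; j^3 = -(3*s - 5*t)^3 is a perfect cube, so E-series; the 4-jet and mu = 7 give E_7.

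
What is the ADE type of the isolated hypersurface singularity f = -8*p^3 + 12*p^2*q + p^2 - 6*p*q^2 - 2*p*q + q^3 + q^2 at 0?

A_{2}

The Hessian of f at 0 is [[2, -2], [-2, 2]] with rank 1, so corank 1. A Groebner basis of the Jacobian ideal J(f) in C{p,q} is {q^2, p - q}; counting standard monomials gives mu = 2. Corank 1: A-series; mu = 2 gives A_2.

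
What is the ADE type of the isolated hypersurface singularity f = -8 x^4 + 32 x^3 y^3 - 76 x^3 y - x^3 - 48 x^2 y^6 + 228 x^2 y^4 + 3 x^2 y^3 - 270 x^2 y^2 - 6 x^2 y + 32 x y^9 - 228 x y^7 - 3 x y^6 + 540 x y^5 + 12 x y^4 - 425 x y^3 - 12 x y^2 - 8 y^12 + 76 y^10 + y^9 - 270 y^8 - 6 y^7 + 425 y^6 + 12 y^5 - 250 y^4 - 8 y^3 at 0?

E_7

The Hessian of f at 0 is [[0, 0], [0, 0]] with rank 0, so corank 2. A Groebner basis of the Jacobian ideal J(f) in C{x,y} is {3*x^2/4 + 3*x*y + y^4 + y^3/4 + 3*y^2, x^3 + 27*x^2/2 + 54*x*y + 25*y^3/2 + 54*y^2, x^2*y - 17*x^2/4 - 17*x*y - 65*y^3/12 - 17*y^2, x^2 + x*y^2 + 4*x*y + 7*y^3/3 + 4*y^2}; counting standard monomials gives mu = 7. Corank 2; j^3 = -(x + 2*y)^3 is a perfect cube, so E-series; the 4-jet and mu = 7 give E_7.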